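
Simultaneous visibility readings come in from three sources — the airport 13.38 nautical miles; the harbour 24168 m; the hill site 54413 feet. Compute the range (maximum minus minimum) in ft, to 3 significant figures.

the airport: 13.38 nmi = 81298.43 ft.
the harbour: 24168 m = 79291.34 ft.
Spread: 81298.43 − 54413.00 = 26900 ft.

26900 ft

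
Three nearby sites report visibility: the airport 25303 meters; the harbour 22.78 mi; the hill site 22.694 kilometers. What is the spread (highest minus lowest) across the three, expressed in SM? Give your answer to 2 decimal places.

8.68 SM

the airport: 25303 m = 15.7226 SM.
the hill site: 22.694 km = 14.1014 SM.
Spread: 22.7800 − 14.1014 = 8.68 SM.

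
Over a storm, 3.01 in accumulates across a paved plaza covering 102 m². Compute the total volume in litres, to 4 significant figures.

7798 litres

Depth: 3.01 in × 25.4 = 76.454 mm.
1 mm over 1 m² is 1 L, so volume = 76.454 × 102 = 7798.308 L ≈ 7798 L.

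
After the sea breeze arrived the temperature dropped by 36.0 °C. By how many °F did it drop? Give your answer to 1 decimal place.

64.8 °F

For a temperature change the 32° offset cancels: Δ°F = 36.0 × 1.8 = 64.8 °F.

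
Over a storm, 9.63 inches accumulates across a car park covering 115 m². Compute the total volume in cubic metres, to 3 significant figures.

28.1 cubic metres

Depth: 9.63 in × 25.4 = 244.602 mm.
1 mm over 1 m² is 1 L, so volume = 244.602 × 115 = 28129.23 L = 28.1 m³.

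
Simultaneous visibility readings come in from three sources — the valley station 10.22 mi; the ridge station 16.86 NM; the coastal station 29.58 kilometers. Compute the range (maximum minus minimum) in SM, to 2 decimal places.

9.18 SM

the ridge station: 16.86 nmi = 19.4021 SM.
the coastal station: 29.58 km = 18.3802 SM.
Spread: 19.4021 − 10.2200 = 9.18 SM.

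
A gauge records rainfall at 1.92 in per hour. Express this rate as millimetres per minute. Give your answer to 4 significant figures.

1.92 in/hour × 25.4 mm/in × 0.0166667 hour/minute = 0.8128 mm/minute.

0.8128 mm/minute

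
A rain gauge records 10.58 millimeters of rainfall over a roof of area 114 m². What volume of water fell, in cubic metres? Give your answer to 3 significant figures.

1.21 cubic metres

1 mm over 1 m² is 1 L, so volume = 10.58 × 114 = 1206.12 L = 1.21 m³.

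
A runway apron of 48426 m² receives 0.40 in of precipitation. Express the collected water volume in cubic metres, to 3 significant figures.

Depth: 0.40 in × 25.4 = 10.16 mm.
1 mm over 1 m² is 1 L, so volume = 10.16 × 48426 = 492008.16 L = 492 m³.

492 cubic metres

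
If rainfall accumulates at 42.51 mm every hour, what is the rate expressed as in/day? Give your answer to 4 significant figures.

42.51 mm/hour × 0.0393701 in/mm × 24 hour/day = 40.17 in/day.

40.17 in/day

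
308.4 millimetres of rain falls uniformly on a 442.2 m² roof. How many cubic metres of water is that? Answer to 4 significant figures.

1 mm over 1 m² is 1 L, so volume = 308.4 × 442.2 = 136374.48 L = 136.4 m³.

136.4 cubic metres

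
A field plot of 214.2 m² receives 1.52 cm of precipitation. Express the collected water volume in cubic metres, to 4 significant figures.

3.256 cubic metres

Depth: 1.52 cm × 10 = 15.2 mm.
1 mm over 1 m² is 1 L, so volume = 15.2 × 214.2 = 3255.84 L = 3.256 m³.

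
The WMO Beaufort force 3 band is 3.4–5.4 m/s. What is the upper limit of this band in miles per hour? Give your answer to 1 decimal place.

3.4–5.4 m/s × 2.237 = 7.6–12.1 mph.

12.1 mph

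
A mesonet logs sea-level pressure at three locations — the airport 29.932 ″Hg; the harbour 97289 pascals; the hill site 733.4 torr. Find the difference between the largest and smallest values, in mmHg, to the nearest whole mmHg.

31 mmHg

the airport: 29.932 inHg = 760.27 mmHg.
the harbour: 97289 Pa = 729.73 mmHg.
Spread: 760.27 − 729.73 = 31 mmHg.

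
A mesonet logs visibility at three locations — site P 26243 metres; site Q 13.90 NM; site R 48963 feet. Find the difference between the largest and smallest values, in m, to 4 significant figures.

11320 m

site Q: 13.90 nmi = 25742.80 m.
site R: 48963 ft = 14923.92 m.
Spread: 26243.00 − 14923.92 = 11320 m.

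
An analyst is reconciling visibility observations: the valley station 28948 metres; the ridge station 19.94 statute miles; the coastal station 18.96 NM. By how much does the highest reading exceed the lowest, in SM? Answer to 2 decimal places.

the valley station: 28948 m = 17.9875 SM.
the coastal station: 18.96 nmi = 21.8188 SM.
Spread: 21.8188 − 17.9875 = 3.83 SM.

3.83 SM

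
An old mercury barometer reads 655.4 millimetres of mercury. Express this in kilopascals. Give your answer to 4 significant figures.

87.38 kPa

1 mmHg = 0.133322 kPa, so 655.4 × 0.133322 = 87.38 kPa.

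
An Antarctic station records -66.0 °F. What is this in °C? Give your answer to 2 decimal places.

-54.44 °C

°C = (°F − 32) × 5/9 = (-66.0 − 32) / 1.8 = -54.44 °C.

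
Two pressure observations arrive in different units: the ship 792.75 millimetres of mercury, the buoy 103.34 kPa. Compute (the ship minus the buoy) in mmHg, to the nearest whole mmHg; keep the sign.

18 mmHg

the buoy: 103.34 kPa = 775.11 mmHg.
Difference: 792.75 − 775.11 = 18 mmHg.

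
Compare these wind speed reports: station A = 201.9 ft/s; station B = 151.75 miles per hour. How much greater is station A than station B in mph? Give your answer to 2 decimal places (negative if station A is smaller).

station A: 201.9 ft/s = 137.6591 mph.
Difference: 137.6591 − 151.7500 = -14.09 mph.

-14.09 mph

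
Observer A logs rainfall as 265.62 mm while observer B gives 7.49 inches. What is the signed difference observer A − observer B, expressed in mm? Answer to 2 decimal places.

observer B: 7.49 in = 190.2460 mm.
Difference: 265.6200 − 190.2460 = 75.37 mm.

75.37 mm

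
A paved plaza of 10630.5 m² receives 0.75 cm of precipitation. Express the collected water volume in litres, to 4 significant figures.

79730 litres

Depth: 0.75 cm × 10 = 7.5 mm.
1 mm over 1 m² is 1 L, so volume = 7.5 × 10630.5 = 79728.75 L ≈ 79730 L.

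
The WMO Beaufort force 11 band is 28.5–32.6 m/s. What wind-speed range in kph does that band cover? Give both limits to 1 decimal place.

102.6 to 117.4 km/h

28.5–32.6 m/s × 3.6 = 102.6–117.4 km/h.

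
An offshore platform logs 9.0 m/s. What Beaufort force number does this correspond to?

9.0 m/s lies in the Beaufort 5 band (fresh breeze, 8.0–10.7 m/s).

Beaufort force 5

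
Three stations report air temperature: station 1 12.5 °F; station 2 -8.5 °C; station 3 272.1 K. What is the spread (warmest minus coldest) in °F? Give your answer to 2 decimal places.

station 1: 12.5 °F = -10.833 °C.
station 3: 272.1 K = -1.050 °C.
Spread: (-1.050) − (-10.833) = 9.783 °C = 17.61 °F.

17.61 °F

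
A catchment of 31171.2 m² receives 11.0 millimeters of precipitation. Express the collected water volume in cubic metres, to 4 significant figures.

1 mm over 1 m² is 1 L, so volume = 11 × 31171.2 = 342883.2 L = 342.9 m³.

342.9 cubic metres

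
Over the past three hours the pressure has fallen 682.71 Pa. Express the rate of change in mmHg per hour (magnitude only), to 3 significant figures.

1.71 mmHg per hour

682.71 Pa / 3 h × 0.00750062 mmHg/Pa = 1.71 mmHg/h.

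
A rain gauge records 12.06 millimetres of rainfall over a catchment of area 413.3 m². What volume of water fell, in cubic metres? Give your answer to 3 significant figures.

1 mm over 1 m² is 1 L, so volume = 12.06 × 413.3 = 4984.398 L = 4.98 m³.

4.98 cubic metres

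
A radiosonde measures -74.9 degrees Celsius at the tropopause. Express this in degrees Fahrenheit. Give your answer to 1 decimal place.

°F = °C × 9/5 + 32 = -74.9 × 1.8 + 32 = -102.8 °F.

-102.8 °F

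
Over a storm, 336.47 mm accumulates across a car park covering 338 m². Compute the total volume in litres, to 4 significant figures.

1 mm over 1 m² is 1 L, so volume = 336.47 × 338 = 113726.86 L ≈ 113700 L.

113700 litres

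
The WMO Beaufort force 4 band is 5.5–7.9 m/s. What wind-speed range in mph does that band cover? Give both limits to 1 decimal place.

5.5–7.9 m/s × 2.237 = 12.3–17.7 mph.

12.3 to 17.7 mph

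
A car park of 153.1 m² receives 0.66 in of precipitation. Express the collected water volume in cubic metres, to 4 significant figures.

Depth: 0.66 in × 25.4 = 16.764 mm.
1 mm over 1 m² is 1 L, so volume = 16.764 × 153.1 = 2566.5684 L = 2.567 m³.

2.567 cubic metres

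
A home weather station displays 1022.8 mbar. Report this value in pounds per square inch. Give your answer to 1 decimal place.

14.8 psi

1 mb = 0.0145038 psi, so 1022.8 × 0.0145038 = 14.8 psi.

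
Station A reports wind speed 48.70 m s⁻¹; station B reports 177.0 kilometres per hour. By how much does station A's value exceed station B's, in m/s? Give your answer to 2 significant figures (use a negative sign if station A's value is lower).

-0.47 m/s

station B: 177.0 km/h = 49.1667 m/s.
Difference: 48.7000 − 49.1667 = -0.47 m/s.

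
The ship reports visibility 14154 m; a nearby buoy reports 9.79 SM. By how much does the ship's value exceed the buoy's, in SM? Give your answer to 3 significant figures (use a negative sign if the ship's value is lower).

the ship: 14154 m = 8.79489 SM.
Difference: 8.79489 − 9.79000 = -0.995 SM.

-0.995 SM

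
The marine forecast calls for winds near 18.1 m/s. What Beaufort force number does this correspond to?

18.1 m/s lies in the Beaufort 8 band (gale, 17.2–20.7 m/s).

Beaufort force 8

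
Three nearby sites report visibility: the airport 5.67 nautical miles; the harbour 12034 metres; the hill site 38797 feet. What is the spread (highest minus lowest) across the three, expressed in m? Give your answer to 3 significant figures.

the airport: 5.67 nmi = 10500.84 m.
the hill site: 38797 ft = 11825.33 m.
Spread: 12034.00 − 10500.84 = 1530 m.

1530 m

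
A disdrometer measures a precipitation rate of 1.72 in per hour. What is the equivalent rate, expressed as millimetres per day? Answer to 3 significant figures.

1.72 in/hour × 25.4 mm/in × 24 hour/day = 1050 mm/day.

1050 mm/day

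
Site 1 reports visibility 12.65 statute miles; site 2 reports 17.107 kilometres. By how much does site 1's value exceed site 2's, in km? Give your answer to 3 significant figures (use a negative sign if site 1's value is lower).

site 1: 12.65 SM = 20.3582 km.
Difference: 20.3582 − 17.1070 = 3.25 km.

3.25 km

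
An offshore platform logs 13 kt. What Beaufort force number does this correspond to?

13 kt lies in the Beaufort 4 band (moderate breeze, 11–16 kt).

Beaufort force 4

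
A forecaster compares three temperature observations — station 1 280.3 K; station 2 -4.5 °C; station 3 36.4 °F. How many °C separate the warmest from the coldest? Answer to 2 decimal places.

11.65 °C

station 1: 280.3 K = 7.150 °C.
station 3: 36.4 °F = 2.444 °C.
Spread: 7.150 − (-4.500) = 11.650 °C.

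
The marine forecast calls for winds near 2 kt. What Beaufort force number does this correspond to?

2 kt lies in the Beaufort 1 band (light air, 1–3 kt).

Beaufort force 1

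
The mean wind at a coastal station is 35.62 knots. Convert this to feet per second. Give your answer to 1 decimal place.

1 kt = 1.68781 ft/s, so 35.62 × 1.68781 = 60.1 ft/s.

60.1 ft/s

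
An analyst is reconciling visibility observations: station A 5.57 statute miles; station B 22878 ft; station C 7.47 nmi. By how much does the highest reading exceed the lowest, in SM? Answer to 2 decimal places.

station B: 22878 ft = 4.3330 SM.
station C: 7.47 nmi = 8.5963 SM.
Spread: 8.5963 − 4.3330 = 4.26 SM.

4.26 SM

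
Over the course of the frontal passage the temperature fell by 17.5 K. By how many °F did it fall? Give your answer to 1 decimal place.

31.5 °F

A change of 1 °C equals a change of 1.8 °F: Δ°F = 17.5 × 1.8 = 31.5 °F.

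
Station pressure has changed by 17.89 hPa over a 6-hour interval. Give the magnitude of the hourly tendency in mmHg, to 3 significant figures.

2.24 mmHg per hour

17.89 hPa / 6 h × 0.750062 mmHg/hPa = 2.24 mmHg/h.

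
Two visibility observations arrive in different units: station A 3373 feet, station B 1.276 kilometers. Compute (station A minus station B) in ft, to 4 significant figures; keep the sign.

-813.4 ft

station B: 1.276 km = 4186.352 ft.
Difference: 3373.000 − 4186.352 = -813.4 ft.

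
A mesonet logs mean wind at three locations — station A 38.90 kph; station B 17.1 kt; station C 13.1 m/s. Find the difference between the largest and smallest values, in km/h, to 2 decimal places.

station B: 17.1 kt = 31.6692 km/h.
station C: 13.1 m/s = 47.1600 km/h.
Spread: 47.1600 − 31.6692 = 15.49 km/h.

15.49 km/h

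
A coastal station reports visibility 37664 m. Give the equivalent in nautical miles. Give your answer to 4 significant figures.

1 m = 0.000539957 nmi, so 37664 × 0.000539957 = 20.34 nmi.

20.34 nmi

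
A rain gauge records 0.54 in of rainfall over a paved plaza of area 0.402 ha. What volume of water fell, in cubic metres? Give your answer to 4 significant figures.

Depth: 0.54 in × 25.4 = 13.716 mm.
Area: 0.402 ha = 4020 m².
1 mm over 1 m² is 1 L, so volume = 13.716 × 4020 = 55138.32 L = 55.14 m³.

55.14 cubic metres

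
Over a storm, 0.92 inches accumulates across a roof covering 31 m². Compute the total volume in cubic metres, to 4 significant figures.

0.7244 cubic metres

Depth: 0.92 in × 25.4 = 23.368 mm.
1 mm over 1 m² is 1 L, so volume = 23.368 × 31 = 724.408 L = 0.7244 m³.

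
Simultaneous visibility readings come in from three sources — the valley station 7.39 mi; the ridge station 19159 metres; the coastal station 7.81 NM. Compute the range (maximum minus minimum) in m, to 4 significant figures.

the valley station: 7.39 SM = 11893.05 m.
the coastal station: 7.81 nmi = 14464.12 m.
Spread: 19159.00 − 11893.05 = 7266 m.

7266 m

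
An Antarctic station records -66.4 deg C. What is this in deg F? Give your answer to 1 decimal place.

°F = °C × 9/5 + 32 = -66.4 × 1.8 + 32 = -87.5 °F.

-87.5 °F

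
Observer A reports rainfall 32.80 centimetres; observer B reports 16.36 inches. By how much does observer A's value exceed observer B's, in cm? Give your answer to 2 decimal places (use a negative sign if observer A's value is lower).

-8.75 cm

observer B: 16.36 in = 41.5544 cm.
Difference: 32.8000 − 41.5544 = -8.75 cm.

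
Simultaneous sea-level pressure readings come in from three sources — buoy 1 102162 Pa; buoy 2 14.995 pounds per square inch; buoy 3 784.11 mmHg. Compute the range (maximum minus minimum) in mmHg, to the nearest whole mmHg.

18 mmHg

buoy 1: 102162 Pa = 766.28 mmHg.
buoy 2: 14.995 psi = 775.47 mmHg.
Spread: 784.11 − 766.28 = 18 mmHg.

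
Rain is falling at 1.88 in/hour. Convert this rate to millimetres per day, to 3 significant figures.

1.88 in/hour × 25.4 mm/in × 24 hour/day = 1150 mm/day.

1150 mm/day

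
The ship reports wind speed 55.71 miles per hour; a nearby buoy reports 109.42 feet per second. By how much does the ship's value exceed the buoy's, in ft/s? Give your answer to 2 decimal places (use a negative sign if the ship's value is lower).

-27.71 ft/s

the ship: 55.71 mph = 81.7080 ft/s.
Difference: 81.7080 − 109.4200 = -27.71 ft/s.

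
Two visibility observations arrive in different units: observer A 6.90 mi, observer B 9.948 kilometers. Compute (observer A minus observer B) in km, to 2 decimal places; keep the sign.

observer A: 6.90 SM = 11.1045 km.
Difference: 11.1045 − 9.9480 = 1.16 km.

1.16 km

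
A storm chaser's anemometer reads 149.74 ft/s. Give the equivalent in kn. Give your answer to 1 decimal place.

88.7 kt

1 ft/s = 0.592484 kt, so 149.74 × 0.592484 = 88.7 kt.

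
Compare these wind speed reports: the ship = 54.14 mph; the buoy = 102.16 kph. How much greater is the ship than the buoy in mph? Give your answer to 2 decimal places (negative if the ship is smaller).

-9.34 mph

the buoy: 102.16 km/h = 63.4793 mph.
Difference: 54.1400 − 63.4793 = -9.34 mph.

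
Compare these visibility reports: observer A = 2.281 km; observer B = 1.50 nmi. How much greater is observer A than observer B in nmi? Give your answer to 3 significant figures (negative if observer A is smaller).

observer A: 2.281 km = 1.23164 nmi.
Difference: 1.23164 − 1.50000 = -0.268 nmi.

-0.268 nmi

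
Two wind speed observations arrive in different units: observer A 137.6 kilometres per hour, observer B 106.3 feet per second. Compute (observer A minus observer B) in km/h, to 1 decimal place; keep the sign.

observer B: 106.3 ft/s = 116.641 km/h.
Difference: 137.600 − 116.641 = 21.0 km/h.

21.0 km/h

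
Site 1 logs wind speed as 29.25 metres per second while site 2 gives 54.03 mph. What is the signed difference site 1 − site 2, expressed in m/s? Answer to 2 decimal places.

site 2: 54.03 mph = 24.1536 m/s.
Difference: 29.2500 − 24.1536 = 5.10 m/s.

5.10 m/s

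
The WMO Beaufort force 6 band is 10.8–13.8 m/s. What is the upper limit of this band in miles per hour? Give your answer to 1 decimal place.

30.9 mph

10.8–13.8 m/s × 2.237 = 24.2–30.9 mph.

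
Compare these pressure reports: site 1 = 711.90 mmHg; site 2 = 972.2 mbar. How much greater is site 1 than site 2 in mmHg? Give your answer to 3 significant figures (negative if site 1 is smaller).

-17.3 mmHg

site 2: 972.2 mb = 729.210 mmHg.
Difference: 711.900 − 729.210 = -17.3 mmHg.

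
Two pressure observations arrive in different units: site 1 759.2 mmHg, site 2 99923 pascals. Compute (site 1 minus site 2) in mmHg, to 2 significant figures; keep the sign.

9.7 mmHg

site 2: 99923 Pa = 749.484 mmHg.
Difference: 759.200 − 749.484 = 9.7 mmHg.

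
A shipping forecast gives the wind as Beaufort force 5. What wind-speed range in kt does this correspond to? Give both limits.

Beaufort 5 (fresh breeze) spans 17–21 knots.

17 to 21 kt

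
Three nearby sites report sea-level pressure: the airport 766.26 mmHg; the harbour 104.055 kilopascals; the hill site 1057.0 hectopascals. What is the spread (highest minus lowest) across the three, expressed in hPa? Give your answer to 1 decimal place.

35.4 hPa

the airport: 766.26 mmHg = 1021.596 hPa.
the harbour: 104.055 kPa = 1040.550 hPa.
Spread: 1057.000 − 1021.596 = 35.4 hPa.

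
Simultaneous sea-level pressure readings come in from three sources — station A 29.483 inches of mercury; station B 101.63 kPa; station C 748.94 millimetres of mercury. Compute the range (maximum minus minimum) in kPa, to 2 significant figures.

station A: 29.483 inHg = 99.841 kPa.
station C: 748.94 mmHg = 99.850 kPa.
Spread: 101.630 − 99.841 = 1.8 kPa.

1.8 kPa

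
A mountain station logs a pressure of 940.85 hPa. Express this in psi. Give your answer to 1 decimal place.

13.6 psi

1 hPa = 0.0145038 psi, so 940.85 × 0.0145038 = 13.6 psi.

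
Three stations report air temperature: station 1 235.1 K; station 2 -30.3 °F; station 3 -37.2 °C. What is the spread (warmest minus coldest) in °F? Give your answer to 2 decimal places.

6.19 °F

station 1: 235.1 K = -38.050 °C.
station 2: -30.3 °F = -34.611 °C.
Spread: (-34.611) − (-38.050) = 3.439 °C = 6.19 °F.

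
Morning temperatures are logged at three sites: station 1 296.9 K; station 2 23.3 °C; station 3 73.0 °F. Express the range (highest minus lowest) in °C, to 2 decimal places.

0.97 °C

station 1: 296.9 K = 23.750 °C.
station 3: 73.0 °F = 22.778 °C.
Spread: 23.750 − 22.778 = 0.972 °C.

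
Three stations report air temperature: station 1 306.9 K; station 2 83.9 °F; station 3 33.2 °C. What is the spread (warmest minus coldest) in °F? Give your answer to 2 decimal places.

station 1: 306.9 K = 33.750 °C.
station 2: 83.9 °F = 28.833 °C.
Spread: 33.750 − 28.833 = 4.917 °C = 8.85 °F.

8.85 °F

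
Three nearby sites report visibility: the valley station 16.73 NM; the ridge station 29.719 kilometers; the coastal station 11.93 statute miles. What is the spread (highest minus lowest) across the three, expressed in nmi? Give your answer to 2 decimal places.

the ridge station: 29.719 km = 16.0470 nmi.
the coastal station: 11.93 SM = 10.3669 nmi.
Spread: 16.7300 − 10.3669 = 6.36 nmi.

6.36 nmi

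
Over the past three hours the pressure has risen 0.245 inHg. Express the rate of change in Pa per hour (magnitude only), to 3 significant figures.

0.245 inHg / 3 h × 3386.39 Pa/inHg = 277 Pa/h.

277 Pa per hour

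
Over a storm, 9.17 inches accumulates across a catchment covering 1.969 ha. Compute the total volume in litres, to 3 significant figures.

Depth: 9.17 in × 25.4 = 232.918 mm.
Area: 1.969 ha = 19690 m².
1 mm over 1 m² is 1 L, so volume = 232.918 × 19690 = 4586155.4 L ≈ 4590000 L.

4590000 litres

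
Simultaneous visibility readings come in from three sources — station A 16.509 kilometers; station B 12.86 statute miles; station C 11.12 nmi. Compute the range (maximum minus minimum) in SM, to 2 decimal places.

2.60 SM

station A: 16.509 km = 10.2582 SM.
station C: 11.12 nmi = 12.7967 SM.
Spread: 12.8600 − 10.2582 = 2.60 SM.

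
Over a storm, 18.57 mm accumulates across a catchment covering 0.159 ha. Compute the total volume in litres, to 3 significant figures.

29500 litres

Area: 0.159 ha = 1590 m².
1 mm over 1 m² is 1 L, so volume = 18.57 × 1590 = 29526.3 L ≈ 29500 L.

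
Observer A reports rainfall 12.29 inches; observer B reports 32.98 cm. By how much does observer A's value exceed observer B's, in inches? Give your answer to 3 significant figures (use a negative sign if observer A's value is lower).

-0.694 in

observer B: 32.98 cm = 12.98425 in.
Difference: 12.29000 − 12.98425 = -0.694 in.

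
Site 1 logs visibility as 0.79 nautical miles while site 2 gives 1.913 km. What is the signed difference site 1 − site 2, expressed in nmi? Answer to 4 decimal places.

site 2: 1.913 km = 1.032937 nmi.
Difference: 0.790000 − 1.032937 = -0.2429 nmi.

-0.2429 nmi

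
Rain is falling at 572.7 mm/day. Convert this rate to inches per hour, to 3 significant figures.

0.939 in/hour

572.7 mm/day × 0.0393701 in/mm × 0.0416667 day/hour = 0.939 in/hour.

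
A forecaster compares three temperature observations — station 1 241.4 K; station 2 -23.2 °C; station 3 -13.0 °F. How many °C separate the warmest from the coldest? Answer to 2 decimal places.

8.55 °C

station 1: 241.4 K = -31.750 °C.
station 3: -13.0 °F = -25.000 °C.
Spread: (-23.200) − (-31.750) = 8.550 °C.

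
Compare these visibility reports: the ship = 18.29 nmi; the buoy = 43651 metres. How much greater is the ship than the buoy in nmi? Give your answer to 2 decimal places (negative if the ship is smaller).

-5.28 nmi

the buoy: 43651 m = 23.5697 nmi.
Difference: 18.2900 − 23.5697 = -5.28 nmi.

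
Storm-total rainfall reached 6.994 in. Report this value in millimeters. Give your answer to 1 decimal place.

177.6 mm

1 in = 25.4 mm, so 6.994 × 25.4 = 177.6 mm.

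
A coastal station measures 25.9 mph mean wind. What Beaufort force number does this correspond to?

Beaufort force 6

25.9 mph = 11.6 m/s, which is Beaufort 6 (strong breeze, 10.8–13.8 m/s).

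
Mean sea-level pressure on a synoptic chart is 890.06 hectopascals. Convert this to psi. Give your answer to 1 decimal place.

1 hPa = 0.0145038 psi, so 890.06 × 0.0145038 = 12.9 psi.

12.9 psi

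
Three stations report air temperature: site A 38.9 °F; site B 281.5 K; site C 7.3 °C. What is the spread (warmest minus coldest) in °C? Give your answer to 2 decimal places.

site A: 38.9 °F = 3.833 °C.
site B: 281.5 K = 8.350 °C.
Spread: 8.350 − 3.833 = 4.517 °C.

4.52 °C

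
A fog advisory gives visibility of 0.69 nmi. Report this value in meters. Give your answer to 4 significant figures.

1 nmi = 1852 m, so 0.69 × 1852 = 1278 m.

1278 m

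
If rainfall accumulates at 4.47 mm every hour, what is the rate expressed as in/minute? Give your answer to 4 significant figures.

0.002933 in/minute

4.47 mm/hour × 0.0393701 in/mm × 0.0166667 hour/minute = 0.002933 in/minute.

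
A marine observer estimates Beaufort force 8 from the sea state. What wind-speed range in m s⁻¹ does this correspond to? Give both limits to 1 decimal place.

17.2 to 20.7 m/s

Beaufort 8 (gale) spans 17.2–20.7 m/s.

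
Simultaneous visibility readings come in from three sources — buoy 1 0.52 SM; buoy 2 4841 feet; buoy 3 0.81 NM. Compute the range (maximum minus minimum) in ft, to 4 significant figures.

2176 ft

buoy 1: 0.52 SM = 2745.60 ft.
buoy 3: 0.81 nmi = 4921.65 ft.
Spread: 4921.65 − 2745.60 = 2176 ft.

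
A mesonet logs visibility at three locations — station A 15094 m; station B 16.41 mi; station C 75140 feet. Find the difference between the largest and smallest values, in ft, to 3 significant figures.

37100 ft

station A: 15094 m = 49521.00 ft.
station B: 16.41 SM = 86644.80 ft.
Spread: 86644.80 − 49521.00 = 37100 ft.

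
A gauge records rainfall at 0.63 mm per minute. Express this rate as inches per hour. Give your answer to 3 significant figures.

1.49 in/hour

0.63 mm/minute × 0.0393701 in/mm × 60 minute/hour = 1.49 in/hour.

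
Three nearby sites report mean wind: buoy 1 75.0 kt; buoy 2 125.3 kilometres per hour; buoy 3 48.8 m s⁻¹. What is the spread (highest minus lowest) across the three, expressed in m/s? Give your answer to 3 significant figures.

buoy 1: 75.0 kt = 38.583 m/s.
buoy 2: 125.3 km/h = 34.806 m/s.
Spread: 48.800 − 34.806 = 14.0 m/s.

14.0 m/s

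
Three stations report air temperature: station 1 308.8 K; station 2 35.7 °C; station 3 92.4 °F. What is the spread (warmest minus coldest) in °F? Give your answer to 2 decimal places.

3.86 °F

station 1: 308.8 K = 35.650 °C.
station 3: 92.4 °F = 33.556 °C.
Spread: 35.700 − 33.556 = 2.144 °C = 3.86 °F.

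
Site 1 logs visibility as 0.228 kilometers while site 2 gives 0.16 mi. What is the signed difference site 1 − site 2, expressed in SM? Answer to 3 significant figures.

-0.0183 SM

site 1: 0.228 km = 0.141673 SM.
Difference: 0.141673 − 0.160000 = -0.0183 SM.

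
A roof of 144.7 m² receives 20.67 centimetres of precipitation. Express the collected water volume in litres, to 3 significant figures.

Depth: 20.67 cm × 10 = 206.7 mm.
1 mm over 1 m² is 1 L, so volume = 206.7 × 144.7 = 29909.49 L ≈ 29900 L.

29900 litres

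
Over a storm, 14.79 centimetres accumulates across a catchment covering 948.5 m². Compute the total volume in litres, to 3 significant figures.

Depth: 14.79 cm × 10 = 147.9 mm.
1 mm over 1 m² is 1 L, so volume = 147.9 × 948.5 = 140283.15 L ≈ 140000 L.

140000 litres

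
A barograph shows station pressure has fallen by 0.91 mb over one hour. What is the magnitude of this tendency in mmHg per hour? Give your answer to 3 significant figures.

0.91 mb / 1 h × 0.750062 mmHg/mb = 0.683 mmHg/h.

0.683 mmHg per hour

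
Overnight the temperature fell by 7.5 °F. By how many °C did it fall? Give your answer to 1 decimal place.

Converting a difference, only the 9/5 scale factor applies: Δ°C = 7.5 × 0.5556 = 4.2 °C.

4.2 °C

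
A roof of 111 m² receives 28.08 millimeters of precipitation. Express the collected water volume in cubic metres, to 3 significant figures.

1 mm over 1 m² is 1 L, so volume = 28.08 × 111 = 3116.88 L = 3.12 m³.

3.12 cubic metres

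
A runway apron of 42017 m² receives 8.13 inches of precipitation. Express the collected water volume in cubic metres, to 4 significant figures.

8677 cubic metres

Depth: 8.13 in × 25.4 = 206.502 mm.
1 mm over 1 m² is 1 L, so volume = 206.502 × 42017 = 8676594.5 L = 8677 m³.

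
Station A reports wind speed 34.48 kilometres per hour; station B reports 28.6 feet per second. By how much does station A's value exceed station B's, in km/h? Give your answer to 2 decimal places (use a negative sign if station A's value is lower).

3.10 km/h

station B: 28.6 ft/s = 31.3822 km/h.
Difference: 34.4800 − 31.3822 = 3.10 km/h.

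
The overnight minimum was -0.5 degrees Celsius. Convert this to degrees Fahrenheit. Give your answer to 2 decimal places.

31.10 °F

°F = °C × 9/5 + 32 = -0.5 × 1.8 + 32 = 31.10 °F.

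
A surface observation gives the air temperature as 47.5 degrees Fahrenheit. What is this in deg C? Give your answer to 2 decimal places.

8.61 °C

°C = (°F − 32) × 5/9 = (47.5 − 32) / 1.8 = 8.61 °C.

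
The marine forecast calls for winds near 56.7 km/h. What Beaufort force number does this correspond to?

Beaufort force 7

56.7 km/h = 15.8 m/s, which is Beaufort 7 (near gale, 13.9–17.1 m/s).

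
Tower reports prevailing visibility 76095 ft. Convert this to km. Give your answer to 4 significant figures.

23.19 km

1 ft = 0.0003048 km, so 76095 × 0.0003048 = 23.19 km.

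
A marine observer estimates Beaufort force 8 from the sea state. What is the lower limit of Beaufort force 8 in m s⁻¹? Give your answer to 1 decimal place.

Beaufort 8 (gale) spans 17.2–20.7 m/s.

17.2 m/s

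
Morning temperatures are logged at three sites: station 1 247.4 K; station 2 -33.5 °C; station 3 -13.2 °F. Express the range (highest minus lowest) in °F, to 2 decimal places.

station 1: 247.4 K = -25.750 °C.
station 3: -13.2 °F = -25.111 °C.
Spread: (-25.111) − (-33.500) = 8.389 °C = 15.10 °F.

15.10 °F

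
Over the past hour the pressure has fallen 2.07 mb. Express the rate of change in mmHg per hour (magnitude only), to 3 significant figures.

1.55 mmHg per hour

2.07 mb / 1 h × 0.750062 mmHg/mb = 1.55 mmHg/h.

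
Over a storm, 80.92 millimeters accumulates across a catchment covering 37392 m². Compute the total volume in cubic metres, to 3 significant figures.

1 mm over 1 m² is 1 L, so volume = 80.92 × 37392 = 3025760.6 L = 3030 m³.

3030 cubic metres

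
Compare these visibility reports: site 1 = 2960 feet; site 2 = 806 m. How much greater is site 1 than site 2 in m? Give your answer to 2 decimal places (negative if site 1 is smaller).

site 1: 2960 ft = 902.2080 m.
Difference: 902.2080 − 806.0000 = 96.21 m.

96.21 m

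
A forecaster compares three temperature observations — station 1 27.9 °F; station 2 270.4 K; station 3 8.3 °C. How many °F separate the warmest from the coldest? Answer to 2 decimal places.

19.89 °F

station 1: 27.9 °F = -2.278 °C.
station 2: 270.4 K = -2.750 °C.
Spread: 8.300 − (-2.750) = 11.050 °C = 19.89 °F.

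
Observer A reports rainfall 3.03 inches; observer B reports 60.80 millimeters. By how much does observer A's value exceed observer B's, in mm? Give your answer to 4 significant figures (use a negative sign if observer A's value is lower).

16.16 mm

observer A: 3.03 in = 76.9620 mm.
Difference: 76.9620 − 60.8000 = 16.16 mm.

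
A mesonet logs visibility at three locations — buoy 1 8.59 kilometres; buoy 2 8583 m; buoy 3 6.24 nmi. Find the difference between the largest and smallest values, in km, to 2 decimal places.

2.97 km

buoy 2: 8583 m = 8.5830 km.
buoy 3: 6.24 nmi = 11.5565 km.
Spread: 11.5565 − 8.5830 = 2.97 km.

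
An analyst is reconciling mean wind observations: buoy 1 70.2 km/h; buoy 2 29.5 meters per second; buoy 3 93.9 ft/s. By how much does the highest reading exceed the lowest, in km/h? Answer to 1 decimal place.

buoy 2: 29.5 m/s = 106.200 km/h.
buoy 3: 93.9 ft/s = 103.035 km/h.
Spread: 106.200 − 70.200 = 36.0 km/h.

36.0 km/h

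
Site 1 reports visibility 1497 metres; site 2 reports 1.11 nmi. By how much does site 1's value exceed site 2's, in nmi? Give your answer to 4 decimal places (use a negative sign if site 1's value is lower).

site 1: 1497 m = 0.808315 nmi.
Difference: 0.808315 − 1.110000 = -0.3017 nmi.

-0.3017 nmi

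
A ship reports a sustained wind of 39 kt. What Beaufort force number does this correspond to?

Beaufort force 8

39 kt lies in the Beaufort 8 band (gale, 34–40 kt).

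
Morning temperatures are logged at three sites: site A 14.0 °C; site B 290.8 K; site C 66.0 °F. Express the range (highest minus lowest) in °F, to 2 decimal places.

8.80 °F

site B: 290.8 K = 17.650 °C.
site C: 66.0 °F = 18.889 °C.
Spread: 18.889 − 14.000 = 4.889 °C = 8.80 °F.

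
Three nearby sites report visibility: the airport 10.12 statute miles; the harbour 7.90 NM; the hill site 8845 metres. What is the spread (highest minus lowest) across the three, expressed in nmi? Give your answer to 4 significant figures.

the airport: 10.12 SM = 8.79404 nmi.
the hill site: 8845 m = 4.77592 nmi.
Spread: 8.79404 − 4.77592 = 4.018 nmi.

4.018 nmi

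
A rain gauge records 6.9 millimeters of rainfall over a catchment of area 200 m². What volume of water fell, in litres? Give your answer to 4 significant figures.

1 mm over 1 m² is 1 L, so volume = 6.9 × 200 = 1380 L.

1380 litres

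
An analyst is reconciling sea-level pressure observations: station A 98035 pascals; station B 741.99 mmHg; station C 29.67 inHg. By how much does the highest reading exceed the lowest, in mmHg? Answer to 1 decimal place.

18.3 mmHg

station A: 98035 Pa = 735.323 mmHg.
station C: 29.67 inHg = 753.618 mmHg.
Spread: 753.618 − 735.323 = 18.3 mmHg.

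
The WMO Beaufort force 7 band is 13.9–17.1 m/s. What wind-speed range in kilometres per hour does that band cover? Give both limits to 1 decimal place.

13.9–17.1 m/s × 3.6 = 50.0–61.6 km/h.

50.0 to 61.6 km/h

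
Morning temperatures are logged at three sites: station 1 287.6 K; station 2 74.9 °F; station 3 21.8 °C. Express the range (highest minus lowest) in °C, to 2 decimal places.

9.38 °C

station 1: 287.6 K = 14.450 °C.
station 2: 74.9 °F = 23.833 °C.
Spread: 23.833 − 14.450 = 9.383 °C.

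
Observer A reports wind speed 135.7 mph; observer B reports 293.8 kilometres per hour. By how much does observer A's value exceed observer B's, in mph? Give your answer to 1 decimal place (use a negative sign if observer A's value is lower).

observer B: 293.8 km/h = 182.559 mph.
Difference: 135.700 − 182.559 = -46.9 mph.

-46.9 mph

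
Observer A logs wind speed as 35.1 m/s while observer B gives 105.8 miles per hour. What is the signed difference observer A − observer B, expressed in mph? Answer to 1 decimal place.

-27.3 mph

observer A: 35.1 m/s = 78.516 mph.
Difference: 78.516 − 105.800 = -27.3 mph.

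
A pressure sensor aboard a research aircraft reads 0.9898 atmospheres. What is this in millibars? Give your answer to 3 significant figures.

1 atm = 1013.25 mb, so 0.9898 × 1013.25 = 1000 mb.

1000 mb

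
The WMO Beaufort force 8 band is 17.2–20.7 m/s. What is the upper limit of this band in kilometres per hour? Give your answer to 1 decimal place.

17.2–20.7 m/s × 3.6 = 61.9–74.5 km/h.

74.5 km/h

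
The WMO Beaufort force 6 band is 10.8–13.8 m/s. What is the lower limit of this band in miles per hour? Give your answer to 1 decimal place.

24.2 mph

10.8–13.8 m/s × 2.237 = 24.2–30.9 mph.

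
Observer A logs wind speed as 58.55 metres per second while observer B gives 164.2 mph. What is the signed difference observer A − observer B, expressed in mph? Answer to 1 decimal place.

observer A: 58.55 m/s = 130.973 mph.
Difference: 130.973 − 164.200 = -33.2 mph.

-33.2 mph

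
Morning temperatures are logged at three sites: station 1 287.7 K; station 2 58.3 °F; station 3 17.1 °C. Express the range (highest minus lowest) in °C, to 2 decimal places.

2.55 °C

station 1: 287.7 K = 14.550 °C.
station 2: 58.3 °F = 14.611 °C.
Spread: 17.100 − 14.550 = 2.550 °C.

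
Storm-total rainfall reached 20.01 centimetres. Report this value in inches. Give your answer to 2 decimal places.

1 cm = 0.393701 in, so 20.01 × 0.393701 = 7.88 in.

7.88 in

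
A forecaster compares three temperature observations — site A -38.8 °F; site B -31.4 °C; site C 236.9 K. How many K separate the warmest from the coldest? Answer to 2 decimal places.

7.93 K

site A: -38.8 °F = -39.333 °C.
site C: 236.9 K = -36.250 °C.
Spread: (-31.400) − (-39.333) = 7.933 °C.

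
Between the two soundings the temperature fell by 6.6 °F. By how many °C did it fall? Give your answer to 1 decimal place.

3.7 °C

Converting a difference, only the 9/5 scale factor applies: Δ°C = 6.6 × 0.5556 = 3.7 °C.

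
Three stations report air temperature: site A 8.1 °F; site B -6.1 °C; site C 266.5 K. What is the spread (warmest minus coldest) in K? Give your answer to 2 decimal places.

site A: 8.1 °F = -13.278 °C.
site C: 266.5 K = -6.650 °C.
Spread: (-6.100) − (-13.278) = 7.178 °C.

7.18 K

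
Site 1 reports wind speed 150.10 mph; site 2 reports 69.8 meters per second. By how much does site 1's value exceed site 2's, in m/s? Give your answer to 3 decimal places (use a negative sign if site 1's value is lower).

site 1: 150.10 mph = 67.10070 m/s.
Difference: 67.10070 − 69.80000 = -2.699 m/s.

-2.699 m/s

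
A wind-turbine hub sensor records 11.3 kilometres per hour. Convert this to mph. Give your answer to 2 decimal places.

1 km/h = 0.621371 mph, so 11.3 × 0.621371 = 7.02 mph.

7.02 mph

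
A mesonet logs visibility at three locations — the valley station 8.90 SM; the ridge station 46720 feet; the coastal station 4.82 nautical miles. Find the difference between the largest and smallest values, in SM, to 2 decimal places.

3.35 SM

the ridge station: 46720 ft = 8.8485 SM.
the coastal station: 4.82 nmi = 5.5468 SM.
Spread: 8.9000 − 5.5468 = 3.35 SM.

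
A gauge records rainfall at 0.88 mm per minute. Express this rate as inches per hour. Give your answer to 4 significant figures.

2.079 in/hour

0.88 mm/minute × 0.0393701 in/mm × 60 minute/hour = 2.079 in/hour.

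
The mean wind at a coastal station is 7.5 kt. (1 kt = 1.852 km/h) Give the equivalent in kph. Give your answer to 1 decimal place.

13.9 km/h

1 kt = 1.852 km/h, so 7.5 × 1.852 = 13.9 km/h.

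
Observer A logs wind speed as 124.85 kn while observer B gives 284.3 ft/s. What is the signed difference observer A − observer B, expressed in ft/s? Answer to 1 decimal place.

-73.6 ft/s

observer A: 124.85 kt = 210.723 ft/s.
Difference: 210.723 − 284.300 = -73.6 ft/s.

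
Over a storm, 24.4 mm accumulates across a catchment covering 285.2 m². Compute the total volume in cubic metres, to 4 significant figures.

1 mm over 1 m² is 1 L, so volume = 24.4 × 285.2 = 6958.88 L = 6.959 m³.

6.959 cubic metres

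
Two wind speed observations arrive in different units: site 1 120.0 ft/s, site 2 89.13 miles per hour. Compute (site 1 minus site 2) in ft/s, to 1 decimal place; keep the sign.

site 2: 89.13 mph = 130.724 ft/s.
Difference: 120.000 − 130.724 = -10.7 ft/s.

-10.7 ft/s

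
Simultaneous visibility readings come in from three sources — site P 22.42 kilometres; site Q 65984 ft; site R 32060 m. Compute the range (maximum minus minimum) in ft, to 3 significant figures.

site P: 22.42 km = 73556.43 ft.
site R: 32060 m = 105183.73 ft.
Spread: 105183.73 − 65984.00 = 39200 ft.

39200 ft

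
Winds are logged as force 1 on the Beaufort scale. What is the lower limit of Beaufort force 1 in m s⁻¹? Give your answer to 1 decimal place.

0.3 m/s

Beaufort 1 (light air) spans 0.3–1.5 m/s.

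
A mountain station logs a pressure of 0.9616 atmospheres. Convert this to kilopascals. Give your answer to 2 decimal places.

1 atm = 101.325 kPa, so 0.9616 × 101.325 = 97.43 kPa.

97.43 kPa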